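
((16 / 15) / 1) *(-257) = -4112 / 15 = -274.13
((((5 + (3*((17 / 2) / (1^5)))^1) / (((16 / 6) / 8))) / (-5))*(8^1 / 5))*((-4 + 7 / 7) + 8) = -732 / 5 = -146.40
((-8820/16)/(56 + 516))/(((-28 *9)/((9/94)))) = 0.00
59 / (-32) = -59 / 32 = -1.84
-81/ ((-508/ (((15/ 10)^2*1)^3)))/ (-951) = -19683/ 10306304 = -0.00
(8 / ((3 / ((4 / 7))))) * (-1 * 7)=-10.67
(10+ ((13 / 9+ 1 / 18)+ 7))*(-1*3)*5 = -555 / 2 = -277.50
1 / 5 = 0.20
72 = 72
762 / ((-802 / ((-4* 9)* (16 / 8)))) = 27432 / 401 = 68.41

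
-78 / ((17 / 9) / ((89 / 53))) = -62478 / 901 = -69.34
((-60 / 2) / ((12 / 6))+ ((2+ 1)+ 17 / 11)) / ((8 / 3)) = -345 / 88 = -3.92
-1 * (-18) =18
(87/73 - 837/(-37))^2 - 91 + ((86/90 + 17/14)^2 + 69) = 1591930919707489/2895544656900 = 549.79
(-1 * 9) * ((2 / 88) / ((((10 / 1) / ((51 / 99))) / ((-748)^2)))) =-5895.60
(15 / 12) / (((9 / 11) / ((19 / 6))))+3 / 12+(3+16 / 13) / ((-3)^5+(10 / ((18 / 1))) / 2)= 62206063 / 12268152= 5.07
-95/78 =-1.22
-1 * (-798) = 798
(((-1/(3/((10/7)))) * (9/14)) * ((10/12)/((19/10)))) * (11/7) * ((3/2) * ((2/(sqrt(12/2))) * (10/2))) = -6875 * sqrt(6)/13034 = -1.29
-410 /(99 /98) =-405.86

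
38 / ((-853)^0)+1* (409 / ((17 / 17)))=447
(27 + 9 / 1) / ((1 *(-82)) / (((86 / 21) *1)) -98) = -1548 / 5075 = -0.31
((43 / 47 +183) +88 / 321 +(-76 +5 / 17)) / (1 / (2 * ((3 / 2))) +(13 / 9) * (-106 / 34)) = -83470953 / 3208502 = -26.02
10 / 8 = 5 / 4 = 1.25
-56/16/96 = -7/192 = -0.04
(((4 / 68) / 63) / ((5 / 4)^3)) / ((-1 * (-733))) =64 / 98130375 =0.00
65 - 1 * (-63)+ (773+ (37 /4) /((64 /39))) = 232099 /256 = 906.64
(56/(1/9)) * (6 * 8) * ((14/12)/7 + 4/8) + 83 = 16211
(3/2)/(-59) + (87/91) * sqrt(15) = -3/118 + 87 * sqrt(15)/91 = 3.68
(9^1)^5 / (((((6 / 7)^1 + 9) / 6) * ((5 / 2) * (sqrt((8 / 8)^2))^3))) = 1653372 / 115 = 14377.15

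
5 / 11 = 0.45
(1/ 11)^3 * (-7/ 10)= -7/ 13310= -0.00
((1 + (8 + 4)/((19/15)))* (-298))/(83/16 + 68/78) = -185952/361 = -515.10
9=9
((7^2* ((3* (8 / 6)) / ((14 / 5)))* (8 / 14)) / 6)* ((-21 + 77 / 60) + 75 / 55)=-12113 / 99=-122.35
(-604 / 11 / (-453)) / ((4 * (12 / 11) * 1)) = 1 / 36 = 0.03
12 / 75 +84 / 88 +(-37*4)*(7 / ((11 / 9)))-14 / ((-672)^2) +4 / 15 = -7506621971 / 8870400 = -846.26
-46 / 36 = -23 / 18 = -1.28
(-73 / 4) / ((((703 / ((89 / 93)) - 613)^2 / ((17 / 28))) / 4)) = -9829961 / 3279239152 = -0.00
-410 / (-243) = 410 / 243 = 1.69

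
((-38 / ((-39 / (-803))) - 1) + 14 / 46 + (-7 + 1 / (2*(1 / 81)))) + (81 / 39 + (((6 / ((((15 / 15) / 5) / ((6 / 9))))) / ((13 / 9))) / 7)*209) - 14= -4371721 / 12558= -348.12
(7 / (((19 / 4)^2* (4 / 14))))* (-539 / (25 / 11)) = -2324168 / 9025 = -257.53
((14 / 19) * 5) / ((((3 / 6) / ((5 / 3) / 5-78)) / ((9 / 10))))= -9786 / 19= -515.05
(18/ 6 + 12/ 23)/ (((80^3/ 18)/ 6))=2187/ 2944000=0.00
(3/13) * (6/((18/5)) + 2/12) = 11/26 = 0.42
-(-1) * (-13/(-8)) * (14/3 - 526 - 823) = -52429/24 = -2184.54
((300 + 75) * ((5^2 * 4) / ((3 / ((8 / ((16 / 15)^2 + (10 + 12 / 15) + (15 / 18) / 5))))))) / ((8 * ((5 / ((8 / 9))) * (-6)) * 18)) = -250000 / 147069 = -1.70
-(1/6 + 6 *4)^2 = -21025/36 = -584.03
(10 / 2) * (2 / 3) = 10 / 3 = 3.33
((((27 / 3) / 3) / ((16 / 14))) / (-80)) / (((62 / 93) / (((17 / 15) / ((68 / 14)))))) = -147 / 12800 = -0.01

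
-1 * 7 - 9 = -16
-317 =-317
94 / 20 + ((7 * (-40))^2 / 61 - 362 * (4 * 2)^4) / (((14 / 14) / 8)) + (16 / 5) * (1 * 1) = -11851726.13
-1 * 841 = -841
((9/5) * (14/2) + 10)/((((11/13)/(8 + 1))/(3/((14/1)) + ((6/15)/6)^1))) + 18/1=329313/3850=85.54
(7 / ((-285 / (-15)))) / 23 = 7 / 437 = 0.02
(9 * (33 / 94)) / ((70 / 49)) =2079 / 940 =2.21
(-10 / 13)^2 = 0.59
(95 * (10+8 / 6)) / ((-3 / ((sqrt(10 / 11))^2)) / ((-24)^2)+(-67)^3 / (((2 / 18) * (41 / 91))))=-4460800 / 24891779089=-0.00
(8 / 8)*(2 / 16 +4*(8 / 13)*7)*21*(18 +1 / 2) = 1402485 / 208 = 6742.72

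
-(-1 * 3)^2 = -9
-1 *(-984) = 984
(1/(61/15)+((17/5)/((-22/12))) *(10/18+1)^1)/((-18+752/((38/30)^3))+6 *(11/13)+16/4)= -2368364687/324076453140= -0.01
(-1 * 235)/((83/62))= -14570/83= -175.54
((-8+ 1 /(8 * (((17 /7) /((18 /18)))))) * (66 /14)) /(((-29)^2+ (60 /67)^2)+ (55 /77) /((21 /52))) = -3362858037 /75705480248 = -0.04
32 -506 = -474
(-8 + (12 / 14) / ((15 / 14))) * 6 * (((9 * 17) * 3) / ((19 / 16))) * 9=-14276736 / 95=-150281.43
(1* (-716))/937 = -716/937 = -0.76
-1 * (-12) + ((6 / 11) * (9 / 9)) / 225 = 9902 / 825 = 12.00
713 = 713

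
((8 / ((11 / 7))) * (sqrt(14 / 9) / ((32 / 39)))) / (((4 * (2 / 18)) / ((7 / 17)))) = 5733 * sqrt(14) / 2992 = 7.17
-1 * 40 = -40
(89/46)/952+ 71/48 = 97297/65688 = 1.48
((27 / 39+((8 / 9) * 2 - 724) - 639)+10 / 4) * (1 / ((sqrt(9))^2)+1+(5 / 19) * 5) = -131878285 / 40014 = -3295.80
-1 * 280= -280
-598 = -598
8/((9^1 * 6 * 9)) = 0.02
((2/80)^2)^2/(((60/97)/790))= 7663/15360000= 0.00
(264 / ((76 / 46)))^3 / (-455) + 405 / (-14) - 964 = -9959.64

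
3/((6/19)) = 19/2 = 9.50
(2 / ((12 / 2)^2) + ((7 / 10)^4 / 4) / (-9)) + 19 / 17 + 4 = 31619183 / 6120000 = 5.17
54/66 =9/11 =0.82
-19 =-19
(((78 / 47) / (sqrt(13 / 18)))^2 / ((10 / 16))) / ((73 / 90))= 1213056 / 161257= 7.52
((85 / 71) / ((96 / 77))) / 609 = 935 / 592992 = 0.00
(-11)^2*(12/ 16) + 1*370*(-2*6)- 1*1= -17401/ 4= -4350.25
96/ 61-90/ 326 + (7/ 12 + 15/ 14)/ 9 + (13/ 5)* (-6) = -530635099/ 37584540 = -14.12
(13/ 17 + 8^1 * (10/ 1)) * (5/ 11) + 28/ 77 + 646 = 127735/ 187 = 683.07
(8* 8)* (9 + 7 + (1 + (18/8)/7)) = 7760/7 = 1108.57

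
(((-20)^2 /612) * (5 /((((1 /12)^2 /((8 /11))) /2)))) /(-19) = -128000 /3553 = -36.03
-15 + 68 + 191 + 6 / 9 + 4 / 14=5144 / 21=244.95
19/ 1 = 19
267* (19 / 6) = 1691 / 2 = 845.50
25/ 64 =0.39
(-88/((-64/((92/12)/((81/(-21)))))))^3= -5554637011/272097792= -20.41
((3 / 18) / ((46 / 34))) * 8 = 68 / 69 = 0.99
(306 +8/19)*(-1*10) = -58220/19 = -3064.21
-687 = -687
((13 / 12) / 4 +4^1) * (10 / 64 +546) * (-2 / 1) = -3582785 / 768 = -4665.08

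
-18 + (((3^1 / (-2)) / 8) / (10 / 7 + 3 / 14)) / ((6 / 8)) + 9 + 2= -329 / 46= -7.15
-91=-91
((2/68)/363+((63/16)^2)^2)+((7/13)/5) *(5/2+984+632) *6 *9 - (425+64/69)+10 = 429583415284513/46508605440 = 9236.64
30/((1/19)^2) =10830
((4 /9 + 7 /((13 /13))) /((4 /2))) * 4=134 /9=14.89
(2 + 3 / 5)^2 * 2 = 338 / 25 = 13.52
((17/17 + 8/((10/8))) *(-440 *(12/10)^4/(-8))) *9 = 7595.60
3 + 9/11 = 42/11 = 3.82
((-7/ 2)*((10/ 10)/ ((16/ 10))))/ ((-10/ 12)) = 21/ 8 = 2.62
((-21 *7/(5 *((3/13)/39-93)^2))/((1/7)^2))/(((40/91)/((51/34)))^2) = -15332469805107/7903764992000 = -1.94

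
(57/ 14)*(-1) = -57/ 14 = -4.07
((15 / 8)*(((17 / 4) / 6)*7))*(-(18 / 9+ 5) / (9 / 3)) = -4165 / 192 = -21.69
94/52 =47/26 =1.81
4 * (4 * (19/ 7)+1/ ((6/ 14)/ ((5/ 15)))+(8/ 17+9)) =90416/ 1071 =84.42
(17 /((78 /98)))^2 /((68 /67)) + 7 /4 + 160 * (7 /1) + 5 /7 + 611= 46483975 /21294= 2182.96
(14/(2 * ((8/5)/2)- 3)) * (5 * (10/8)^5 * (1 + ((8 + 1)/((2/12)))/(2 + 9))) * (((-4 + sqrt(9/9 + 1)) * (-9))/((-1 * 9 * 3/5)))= 25390625/4224- 25390625 * sqrt(2)/16896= 3885.82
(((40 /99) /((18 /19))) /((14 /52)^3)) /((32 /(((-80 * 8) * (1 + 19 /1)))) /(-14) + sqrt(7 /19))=-101518976000 /9584022850479 + 4274483200000 * sqrt(133) /1369146121497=35.99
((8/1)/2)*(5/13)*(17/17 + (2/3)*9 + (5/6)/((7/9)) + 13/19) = 23290/1729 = 13.47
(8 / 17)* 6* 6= 288 / 17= 16.94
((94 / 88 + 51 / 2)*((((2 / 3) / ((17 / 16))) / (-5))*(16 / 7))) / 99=-21376 / 277695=-0.08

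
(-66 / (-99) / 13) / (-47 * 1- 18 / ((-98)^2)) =-9604 / 8802417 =-0.00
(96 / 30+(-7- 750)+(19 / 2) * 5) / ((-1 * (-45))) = -7063 / 450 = -15.70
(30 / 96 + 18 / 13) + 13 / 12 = 2.78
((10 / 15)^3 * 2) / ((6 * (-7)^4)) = 8 / 194481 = 0.00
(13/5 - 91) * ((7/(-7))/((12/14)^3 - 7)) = -151606/10925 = -13.88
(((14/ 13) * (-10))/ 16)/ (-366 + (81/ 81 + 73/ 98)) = 1715/ 928122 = 0.00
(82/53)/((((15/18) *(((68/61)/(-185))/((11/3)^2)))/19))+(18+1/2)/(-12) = -1701973841/21624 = -78707.63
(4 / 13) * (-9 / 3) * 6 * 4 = -22.15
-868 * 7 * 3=-18228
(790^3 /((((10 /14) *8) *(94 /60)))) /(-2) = -1294227375 /47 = -27536752.66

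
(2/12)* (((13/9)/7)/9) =13/3402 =0.00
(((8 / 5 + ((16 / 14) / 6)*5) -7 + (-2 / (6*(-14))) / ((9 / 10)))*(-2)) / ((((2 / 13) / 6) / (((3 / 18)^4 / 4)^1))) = 27157 / 408240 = 0.07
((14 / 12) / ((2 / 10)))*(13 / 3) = 455 / 18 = 25.28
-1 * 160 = -160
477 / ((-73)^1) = -477 / 73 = -6.53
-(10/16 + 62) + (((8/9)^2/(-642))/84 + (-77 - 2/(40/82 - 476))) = -1486294980955/10645225416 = -139.62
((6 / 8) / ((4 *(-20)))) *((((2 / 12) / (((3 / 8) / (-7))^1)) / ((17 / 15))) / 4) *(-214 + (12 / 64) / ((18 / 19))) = -143675 / 104448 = -1.38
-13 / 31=-0.42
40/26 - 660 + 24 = -8248/13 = -634.46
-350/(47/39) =-13650/47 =-290.43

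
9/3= 3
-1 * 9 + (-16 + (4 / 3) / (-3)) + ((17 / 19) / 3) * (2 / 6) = -4334 / 171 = -25.35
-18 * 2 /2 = -18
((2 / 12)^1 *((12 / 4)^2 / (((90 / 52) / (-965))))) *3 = -2509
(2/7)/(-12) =-0.02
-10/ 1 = -10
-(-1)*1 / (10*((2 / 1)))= 1 / 20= 0.05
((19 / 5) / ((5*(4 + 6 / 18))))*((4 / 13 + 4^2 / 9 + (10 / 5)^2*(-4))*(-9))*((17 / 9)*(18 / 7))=3155064 / 29575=106.68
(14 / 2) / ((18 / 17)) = 119 / 18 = 6.61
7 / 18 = 0.39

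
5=5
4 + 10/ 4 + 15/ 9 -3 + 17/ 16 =299/ 48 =6.23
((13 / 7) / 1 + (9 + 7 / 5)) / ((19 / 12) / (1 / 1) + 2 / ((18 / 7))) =5.19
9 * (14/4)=63/2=31.50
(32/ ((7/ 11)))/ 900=88/ 1575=0.06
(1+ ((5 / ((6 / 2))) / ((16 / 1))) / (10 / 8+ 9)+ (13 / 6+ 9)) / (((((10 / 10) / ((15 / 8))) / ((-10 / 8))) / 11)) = -1647525 / 5248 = -313.93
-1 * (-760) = 760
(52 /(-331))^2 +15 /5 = 331387 /109561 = 3.02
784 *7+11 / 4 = 21963 / 4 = 5490.75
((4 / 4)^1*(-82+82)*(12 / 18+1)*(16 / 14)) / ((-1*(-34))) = 0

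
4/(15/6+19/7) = 0.77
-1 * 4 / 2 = -2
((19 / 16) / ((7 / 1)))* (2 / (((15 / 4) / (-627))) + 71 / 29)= -914527 / 16240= -56.31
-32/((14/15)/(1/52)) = -60/91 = -0.66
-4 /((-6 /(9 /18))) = 1 /3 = 0.33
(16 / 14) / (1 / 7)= 8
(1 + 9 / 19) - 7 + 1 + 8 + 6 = 9.47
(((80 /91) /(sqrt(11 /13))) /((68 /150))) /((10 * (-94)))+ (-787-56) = -843-150 * sqrt(143) /799799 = -843.00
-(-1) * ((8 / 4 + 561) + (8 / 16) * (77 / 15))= 16967 / 30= 565.57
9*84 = 756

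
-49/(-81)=49/81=0.60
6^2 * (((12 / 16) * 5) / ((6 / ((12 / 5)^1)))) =54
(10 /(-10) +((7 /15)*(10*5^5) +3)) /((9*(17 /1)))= 43756 /459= 95.33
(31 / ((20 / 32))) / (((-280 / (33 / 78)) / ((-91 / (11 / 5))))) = 31 / 10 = 3.10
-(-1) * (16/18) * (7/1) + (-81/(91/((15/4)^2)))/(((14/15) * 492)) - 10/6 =136241891/30086784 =4.53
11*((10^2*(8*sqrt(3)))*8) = 70400*sqrt(3) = 121936.38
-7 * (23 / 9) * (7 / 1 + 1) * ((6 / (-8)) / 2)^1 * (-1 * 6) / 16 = -161 / 8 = -20.12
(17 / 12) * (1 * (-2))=-17 / 6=-2.83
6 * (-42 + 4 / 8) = -249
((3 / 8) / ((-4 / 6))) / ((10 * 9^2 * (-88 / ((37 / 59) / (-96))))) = -37 / 717742080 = -0.00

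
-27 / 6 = -9 / 2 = -4.50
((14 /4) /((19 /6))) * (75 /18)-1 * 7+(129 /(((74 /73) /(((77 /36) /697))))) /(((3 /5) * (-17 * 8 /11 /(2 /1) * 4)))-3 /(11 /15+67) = -3004496709821 /1218689935488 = -2.47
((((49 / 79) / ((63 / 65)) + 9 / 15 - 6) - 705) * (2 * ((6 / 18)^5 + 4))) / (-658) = 350724383 / 40601655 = 8.64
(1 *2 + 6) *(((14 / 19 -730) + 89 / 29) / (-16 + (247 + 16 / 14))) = -22407448 / 895375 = -25.03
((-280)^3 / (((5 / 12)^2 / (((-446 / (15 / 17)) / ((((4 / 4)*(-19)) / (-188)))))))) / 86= 6007820550144 / 817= 7353513525.27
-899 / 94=-9.56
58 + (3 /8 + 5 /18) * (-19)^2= 21143 /72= 293.65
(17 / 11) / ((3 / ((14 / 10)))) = 0.72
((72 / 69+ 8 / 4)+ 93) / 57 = 2209 / 1311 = 1.68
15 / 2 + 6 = 27 / 2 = 13.50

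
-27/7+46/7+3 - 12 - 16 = -156/7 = -22.29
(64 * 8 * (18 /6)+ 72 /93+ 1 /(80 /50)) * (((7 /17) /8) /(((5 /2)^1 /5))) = 2668925 /16864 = 158.26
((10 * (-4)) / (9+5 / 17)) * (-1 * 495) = 168300 / 79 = 2130.38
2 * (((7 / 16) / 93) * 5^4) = 4375 / 744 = 5.88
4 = 4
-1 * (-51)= 51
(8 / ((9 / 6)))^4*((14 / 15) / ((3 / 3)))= 755.15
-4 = -4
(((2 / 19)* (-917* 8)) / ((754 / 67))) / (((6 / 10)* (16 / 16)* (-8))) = 307195 / 21489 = 14.30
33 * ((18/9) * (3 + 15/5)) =396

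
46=46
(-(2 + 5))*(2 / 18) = -7 / 9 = -0.78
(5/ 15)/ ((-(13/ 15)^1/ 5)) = -25/ 13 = -1.92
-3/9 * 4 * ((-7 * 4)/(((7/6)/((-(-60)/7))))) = 1920/7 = 274.29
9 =9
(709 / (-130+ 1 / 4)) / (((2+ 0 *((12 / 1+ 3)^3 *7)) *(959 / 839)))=-1189702 / 497721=-2.39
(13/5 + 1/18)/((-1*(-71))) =239/6390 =0.04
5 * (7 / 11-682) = -37475 / 11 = -3406.82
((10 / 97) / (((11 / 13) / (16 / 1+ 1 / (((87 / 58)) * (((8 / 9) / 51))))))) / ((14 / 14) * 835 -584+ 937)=14105 / 2535192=0.01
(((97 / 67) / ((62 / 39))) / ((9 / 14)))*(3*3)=26481 / 2077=12.75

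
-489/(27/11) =-1793/9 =-199.22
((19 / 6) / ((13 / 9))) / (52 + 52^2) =57 / 71656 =0.00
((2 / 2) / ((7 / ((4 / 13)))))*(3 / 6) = 2 / 91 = 0.02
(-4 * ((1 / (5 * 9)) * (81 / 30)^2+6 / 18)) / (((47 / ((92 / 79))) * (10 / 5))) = -34178 / 1392375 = -0.02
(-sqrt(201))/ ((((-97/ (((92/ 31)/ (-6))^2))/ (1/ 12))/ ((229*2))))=1.36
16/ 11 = 1.45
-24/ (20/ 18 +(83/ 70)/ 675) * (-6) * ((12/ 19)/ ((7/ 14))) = 163296000/ 999077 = 163.45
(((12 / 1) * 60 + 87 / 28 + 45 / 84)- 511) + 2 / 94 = 139933 / 658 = 212.66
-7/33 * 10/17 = -70/561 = -0.12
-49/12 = -4.08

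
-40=-40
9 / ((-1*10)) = -9 / 10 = -0.90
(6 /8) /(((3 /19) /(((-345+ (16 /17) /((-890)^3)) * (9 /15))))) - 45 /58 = -854994774710181 /868874292500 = -984.03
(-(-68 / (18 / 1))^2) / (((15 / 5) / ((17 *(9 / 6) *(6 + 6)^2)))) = -157216 / 9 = -17468.44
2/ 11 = 0.18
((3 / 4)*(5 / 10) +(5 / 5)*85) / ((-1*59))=-683 / 472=-1.45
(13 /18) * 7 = 91 /18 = 5.06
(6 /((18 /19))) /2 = 19 /6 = 3.17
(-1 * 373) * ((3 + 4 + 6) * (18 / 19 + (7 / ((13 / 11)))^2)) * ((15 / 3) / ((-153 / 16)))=3452279120 / 37791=91351.89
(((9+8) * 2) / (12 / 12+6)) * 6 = 204 / 7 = 29.14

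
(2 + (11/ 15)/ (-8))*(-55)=-2519/ 24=-104.96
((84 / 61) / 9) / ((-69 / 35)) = -0.08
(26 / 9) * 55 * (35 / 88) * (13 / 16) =29575 / 576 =51.35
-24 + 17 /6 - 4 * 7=-295 /6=-49.17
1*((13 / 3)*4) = 52 / 3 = 17.33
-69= -69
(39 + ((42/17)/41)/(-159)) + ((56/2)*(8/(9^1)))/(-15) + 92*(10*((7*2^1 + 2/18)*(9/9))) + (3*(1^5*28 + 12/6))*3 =66275513741/4987035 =13289.56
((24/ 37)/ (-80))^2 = 9/ 136900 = 0.00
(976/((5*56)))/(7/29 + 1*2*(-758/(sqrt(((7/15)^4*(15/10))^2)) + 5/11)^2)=352557111214/22963193160239489485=0.00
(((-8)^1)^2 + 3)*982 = 65794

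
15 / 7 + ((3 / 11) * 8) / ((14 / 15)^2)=4.65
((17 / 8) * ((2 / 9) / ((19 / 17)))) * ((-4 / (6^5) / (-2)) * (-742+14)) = -26299 / 332424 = -0.08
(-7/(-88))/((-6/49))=-343/528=-0.65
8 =8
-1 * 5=-5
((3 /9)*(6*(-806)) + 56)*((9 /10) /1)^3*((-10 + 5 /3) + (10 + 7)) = -1228851 /125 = -9830.81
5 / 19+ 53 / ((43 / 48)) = 48551 / 817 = 59.43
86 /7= 12.29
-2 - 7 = -9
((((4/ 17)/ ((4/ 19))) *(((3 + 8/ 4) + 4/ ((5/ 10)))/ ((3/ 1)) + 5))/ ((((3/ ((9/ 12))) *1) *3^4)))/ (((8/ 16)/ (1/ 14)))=19/ 4131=0.00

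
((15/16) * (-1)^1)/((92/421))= -6315/1472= -4.29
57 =57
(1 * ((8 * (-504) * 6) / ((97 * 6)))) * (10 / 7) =-5760 / 97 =-59.38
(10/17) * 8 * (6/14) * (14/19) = 480/323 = 1.49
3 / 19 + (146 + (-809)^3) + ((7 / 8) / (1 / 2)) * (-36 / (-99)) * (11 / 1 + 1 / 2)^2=-442641015299 / 836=-529474898.68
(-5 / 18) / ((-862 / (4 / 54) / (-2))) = -5 / 104733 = -0.00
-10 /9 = -1.11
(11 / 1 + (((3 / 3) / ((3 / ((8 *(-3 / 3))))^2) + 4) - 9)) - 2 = 100 / 9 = 11.11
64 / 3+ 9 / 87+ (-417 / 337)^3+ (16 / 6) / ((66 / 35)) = 2302702832542 / 109881073863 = 20.96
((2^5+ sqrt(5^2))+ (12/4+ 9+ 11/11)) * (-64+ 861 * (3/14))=6025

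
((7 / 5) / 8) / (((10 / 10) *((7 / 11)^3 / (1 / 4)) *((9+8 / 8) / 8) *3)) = 1331 / 29400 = 0.05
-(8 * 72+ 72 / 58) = -16740 / 29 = -577.24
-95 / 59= -1.61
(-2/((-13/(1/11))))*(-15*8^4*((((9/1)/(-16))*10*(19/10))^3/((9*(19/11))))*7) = 6140610/13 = 472354.62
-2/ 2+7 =6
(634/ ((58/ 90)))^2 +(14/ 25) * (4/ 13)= 264537339596/ 273325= 967849.04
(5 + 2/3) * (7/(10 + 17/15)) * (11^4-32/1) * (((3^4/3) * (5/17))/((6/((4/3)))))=15339450/167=91852.99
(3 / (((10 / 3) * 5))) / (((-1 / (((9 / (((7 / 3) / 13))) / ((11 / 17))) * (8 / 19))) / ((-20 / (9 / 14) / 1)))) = 190944 / 1045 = 182.72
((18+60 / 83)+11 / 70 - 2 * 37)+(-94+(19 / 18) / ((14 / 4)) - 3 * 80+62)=-17089333 / 52290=-326.82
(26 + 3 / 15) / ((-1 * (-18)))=131 / 90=1.46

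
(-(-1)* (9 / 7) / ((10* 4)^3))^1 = 9 / 448000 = 0.00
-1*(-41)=41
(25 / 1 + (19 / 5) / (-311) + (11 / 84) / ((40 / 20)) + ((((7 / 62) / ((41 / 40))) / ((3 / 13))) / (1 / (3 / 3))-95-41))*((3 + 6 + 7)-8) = -36679831417 / 41504505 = -883.76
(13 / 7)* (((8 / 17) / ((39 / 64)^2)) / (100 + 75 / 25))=32768 / 1434069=0.02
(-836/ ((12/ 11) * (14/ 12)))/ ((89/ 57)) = -262086/ 623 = -420.68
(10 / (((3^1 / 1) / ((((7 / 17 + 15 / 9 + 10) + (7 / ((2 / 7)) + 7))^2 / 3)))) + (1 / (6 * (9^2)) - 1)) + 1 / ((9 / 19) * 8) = 2109.35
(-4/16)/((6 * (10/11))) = -11/240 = -0.05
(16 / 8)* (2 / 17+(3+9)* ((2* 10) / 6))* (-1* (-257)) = 350548 / 17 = 20620.47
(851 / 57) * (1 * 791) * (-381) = -85488907 / 19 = -4499416.16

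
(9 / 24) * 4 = 3 / 2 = 1.50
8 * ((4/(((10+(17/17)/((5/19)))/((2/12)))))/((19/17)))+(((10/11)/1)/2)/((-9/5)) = 1345/14421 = 0.09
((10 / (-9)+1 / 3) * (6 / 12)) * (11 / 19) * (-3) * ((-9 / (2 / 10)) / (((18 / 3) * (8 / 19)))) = -12.03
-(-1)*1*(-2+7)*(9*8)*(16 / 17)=5760 / 17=338.82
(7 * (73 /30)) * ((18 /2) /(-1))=-1533 /10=-153.30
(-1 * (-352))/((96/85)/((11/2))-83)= -329120/77413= -4.25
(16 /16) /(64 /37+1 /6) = 222 /421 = 0.53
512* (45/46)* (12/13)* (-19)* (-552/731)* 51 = 189112320/559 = 338304.69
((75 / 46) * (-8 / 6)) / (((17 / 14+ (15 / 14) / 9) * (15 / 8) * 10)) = -2 / 23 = -0.09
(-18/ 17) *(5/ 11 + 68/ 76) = -5076/ 3553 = -1.43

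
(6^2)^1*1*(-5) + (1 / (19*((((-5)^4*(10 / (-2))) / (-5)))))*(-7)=-2137507 / 11875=-180.00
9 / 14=0.64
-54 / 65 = -0.83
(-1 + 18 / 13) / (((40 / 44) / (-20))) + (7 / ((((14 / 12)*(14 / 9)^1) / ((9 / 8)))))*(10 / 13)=-1865 / 364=-5.12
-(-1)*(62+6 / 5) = 316 / 5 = 63.20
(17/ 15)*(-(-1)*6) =34/ 5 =6.80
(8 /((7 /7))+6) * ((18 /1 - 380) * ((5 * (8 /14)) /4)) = -3620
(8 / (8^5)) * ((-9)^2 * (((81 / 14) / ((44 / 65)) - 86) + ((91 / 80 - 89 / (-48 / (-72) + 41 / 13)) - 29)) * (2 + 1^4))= -28684708281 / 3759472640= -7.63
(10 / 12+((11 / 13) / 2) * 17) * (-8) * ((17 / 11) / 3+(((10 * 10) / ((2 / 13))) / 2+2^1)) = -27063232 / 1287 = -21028.15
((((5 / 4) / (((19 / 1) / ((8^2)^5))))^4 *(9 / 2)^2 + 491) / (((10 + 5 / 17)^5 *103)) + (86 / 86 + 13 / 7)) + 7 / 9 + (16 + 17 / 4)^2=13436051451618677960816150674923855759139254913 / 317251996651406250000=42351353477475809512729350.00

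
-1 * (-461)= 461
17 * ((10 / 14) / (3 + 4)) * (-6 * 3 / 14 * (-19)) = 42.38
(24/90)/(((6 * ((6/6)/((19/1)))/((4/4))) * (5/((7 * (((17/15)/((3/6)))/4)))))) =2261/3375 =0.67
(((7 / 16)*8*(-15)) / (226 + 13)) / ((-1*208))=105 / 99424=0.00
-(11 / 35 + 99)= -3476 / 35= -99.31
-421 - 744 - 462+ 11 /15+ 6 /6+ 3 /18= -16251 /10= -1625.10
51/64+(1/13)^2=0.80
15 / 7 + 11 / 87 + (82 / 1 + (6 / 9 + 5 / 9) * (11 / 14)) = 311429 / 3654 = 85.23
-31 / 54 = -0.57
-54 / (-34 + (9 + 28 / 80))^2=-21600 / 243049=-0.09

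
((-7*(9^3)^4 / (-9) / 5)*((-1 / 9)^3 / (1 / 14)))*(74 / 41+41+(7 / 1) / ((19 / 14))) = -157618754398854 / 3895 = -40466945930.39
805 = 805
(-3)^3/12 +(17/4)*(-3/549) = -416/183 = -2.27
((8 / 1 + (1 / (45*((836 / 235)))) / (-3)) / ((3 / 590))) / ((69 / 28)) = 745584770 / 1168101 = 638.29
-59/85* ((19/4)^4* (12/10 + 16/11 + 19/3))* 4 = -11402696537/897600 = -12703.54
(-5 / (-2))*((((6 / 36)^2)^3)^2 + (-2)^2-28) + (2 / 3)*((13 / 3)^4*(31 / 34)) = 11421944193109 / 74010599424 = 154.33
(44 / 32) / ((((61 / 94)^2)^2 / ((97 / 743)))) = 10413239254 / 10287459863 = 1.01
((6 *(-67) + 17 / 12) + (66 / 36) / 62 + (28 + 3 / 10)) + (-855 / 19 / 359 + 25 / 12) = -247261303 / 667740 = -370.30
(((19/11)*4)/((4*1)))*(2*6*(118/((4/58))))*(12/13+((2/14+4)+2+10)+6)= 818836692/1001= 818018.67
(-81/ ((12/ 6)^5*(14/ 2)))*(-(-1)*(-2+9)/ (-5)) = 81/ 160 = 0.51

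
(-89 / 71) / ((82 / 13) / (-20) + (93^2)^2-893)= -11570 / 690443759929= -0.00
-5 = -5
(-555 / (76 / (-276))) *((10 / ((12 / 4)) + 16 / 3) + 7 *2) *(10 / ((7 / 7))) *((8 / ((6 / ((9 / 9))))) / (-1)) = -11573600 / 19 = -609136.84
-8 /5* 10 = -16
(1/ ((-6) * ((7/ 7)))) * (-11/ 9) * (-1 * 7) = -77/ 54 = -1.43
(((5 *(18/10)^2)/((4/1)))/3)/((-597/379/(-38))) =32.57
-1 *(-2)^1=2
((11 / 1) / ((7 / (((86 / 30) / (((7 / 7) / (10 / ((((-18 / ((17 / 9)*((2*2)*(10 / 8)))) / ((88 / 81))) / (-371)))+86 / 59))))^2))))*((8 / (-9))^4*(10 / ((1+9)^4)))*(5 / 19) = 6988646361568678709106688 / 735509530086851323125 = 9501.78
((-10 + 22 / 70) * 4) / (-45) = 452 / 525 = 0.86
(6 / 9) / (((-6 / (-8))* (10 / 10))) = 8 / 9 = 0.89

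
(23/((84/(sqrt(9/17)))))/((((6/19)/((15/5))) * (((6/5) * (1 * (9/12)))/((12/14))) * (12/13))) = 28405 * sqrt(17)/59976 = 1.95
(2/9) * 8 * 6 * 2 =64/3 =21.33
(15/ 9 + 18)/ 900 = 59/ 2700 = 0.02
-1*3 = -3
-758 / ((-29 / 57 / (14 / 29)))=604884 / 841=719.24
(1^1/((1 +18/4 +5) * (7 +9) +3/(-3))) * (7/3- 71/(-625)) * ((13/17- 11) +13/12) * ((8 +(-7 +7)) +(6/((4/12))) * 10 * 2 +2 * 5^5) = -4724036494/5323125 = -887.46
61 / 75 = 0.81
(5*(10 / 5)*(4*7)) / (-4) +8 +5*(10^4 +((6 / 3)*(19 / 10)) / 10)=499399 / 10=49939.90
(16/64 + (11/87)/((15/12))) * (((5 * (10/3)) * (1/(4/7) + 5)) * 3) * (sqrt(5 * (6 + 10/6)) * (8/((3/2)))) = 6110 * sqrt(345)/29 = 3913.39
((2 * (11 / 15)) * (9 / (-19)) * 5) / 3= -22 / 19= -1.16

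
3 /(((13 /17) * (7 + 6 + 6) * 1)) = 51 /247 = 0.21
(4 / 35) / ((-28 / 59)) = -59 / 245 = -0.24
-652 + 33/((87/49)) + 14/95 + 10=-623.27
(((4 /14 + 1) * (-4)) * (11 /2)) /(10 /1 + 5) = -66 /35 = -1.89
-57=-57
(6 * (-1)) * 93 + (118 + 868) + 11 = 439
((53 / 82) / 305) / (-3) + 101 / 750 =125638 / 937875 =0.13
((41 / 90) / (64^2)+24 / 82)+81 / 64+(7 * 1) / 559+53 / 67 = 1337058151453 / 566073630720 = 2.36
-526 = -526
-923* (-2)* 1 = 1846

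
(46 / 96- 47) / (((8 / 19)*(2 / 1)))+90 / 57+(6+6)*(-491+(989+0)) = 86418719 / 14592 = 5922.34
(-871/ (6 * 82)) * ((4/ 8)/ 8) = -871/ 7872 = -0.11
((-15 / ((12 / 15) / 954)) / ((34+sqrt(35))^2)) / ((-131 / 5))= 213040125 / 329239942- 6081750 * sqrt(35) / 164619971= 0.43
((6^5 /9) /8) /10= 54 /5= 10.80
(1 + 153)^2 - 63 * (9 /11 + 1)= 259616 /11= 23601.45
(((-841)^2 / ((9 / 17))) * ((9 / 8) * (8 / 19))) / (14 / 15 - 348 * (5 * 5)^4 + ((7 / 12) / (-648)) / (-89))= -41606116028640 / 8937357688636327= -0.00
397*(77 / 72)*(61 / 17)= 1864709 / 1224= 1523.46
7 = 7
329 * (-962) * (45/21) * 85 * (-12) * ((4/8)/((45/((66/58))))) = 8746570.34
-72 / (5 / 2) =-144 / 5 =-28.80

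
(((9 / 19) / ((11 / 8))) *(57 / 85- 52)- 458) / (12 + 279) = -8450506 / 5169615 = -1.63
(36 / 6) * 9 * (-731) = -39474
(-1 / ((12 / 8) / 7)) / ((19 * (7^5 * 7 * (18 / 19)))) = -1 / 453789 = -0.00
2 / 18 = 1 / 9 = 0.11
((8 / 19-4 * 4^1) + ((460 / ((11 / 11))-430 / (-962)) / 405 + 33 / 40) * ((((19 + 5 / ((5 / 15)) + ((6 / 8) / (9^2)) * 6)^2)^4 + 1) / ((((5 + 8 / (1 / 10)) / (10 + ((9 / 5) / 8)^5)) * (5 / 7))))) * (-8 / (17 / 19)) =-212894352941783924803488571607833422083 / 40724273124576460800000000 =-5227701726941.46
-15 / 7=-2.14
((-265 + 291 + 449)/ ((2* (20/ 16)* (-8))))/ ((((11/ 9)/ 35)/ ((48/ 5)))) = -6529.09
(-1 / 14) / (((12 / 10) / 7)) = -5 / 12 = -0.42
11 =11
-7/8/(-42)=1/48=0.02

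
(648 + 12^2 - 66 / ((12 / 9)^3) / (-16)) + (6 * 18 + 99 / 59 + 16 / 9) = 246097441 / 271872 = 905.20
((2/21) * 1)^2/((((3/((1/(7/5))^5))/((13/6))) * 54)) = 40625/1801088541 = 0.00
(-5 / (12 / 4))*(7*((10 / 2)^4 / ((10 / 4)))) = -8750 / 3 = -2916.67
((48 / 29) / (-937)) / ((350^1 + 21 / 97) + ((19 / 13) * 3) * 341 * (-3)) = 3783 / 8855925257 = 0.00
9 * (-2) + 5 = -13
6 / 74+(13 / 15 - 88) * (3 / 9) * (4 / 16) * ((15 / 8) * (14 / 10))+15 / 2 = -203873 / 17760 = -11.48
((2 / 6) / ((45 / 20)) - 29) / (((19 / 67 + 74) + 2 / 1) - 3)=-52193 / 132570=-0.39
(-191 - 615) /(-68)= 403 /34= 11.85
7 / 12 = 0.58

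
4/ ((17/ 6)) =24/ 17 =1.41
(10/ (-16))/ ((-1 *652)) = 0.00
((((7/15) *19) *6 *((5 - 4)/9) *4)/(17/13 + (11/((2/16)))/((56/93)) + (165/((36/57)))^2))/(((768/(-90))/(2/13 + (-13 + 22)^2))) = -982205/298766889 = -0.00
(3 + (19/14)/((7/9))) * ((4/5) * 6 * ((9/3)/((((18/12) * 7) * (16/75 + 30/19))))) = 1590300/438011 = 3.63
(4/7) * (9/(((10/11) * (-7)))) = -198/245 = -0.81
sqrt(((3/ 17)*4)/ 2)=sqrt(102)/ 17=0.59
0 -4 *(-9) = 36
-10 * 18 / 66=-30 / 11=-2.73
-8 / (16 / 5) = -5 / 2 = -2.50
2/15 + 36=542/15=36.13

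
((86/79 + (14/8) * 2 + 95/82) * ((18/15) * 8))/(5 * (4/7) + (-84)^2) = 0.01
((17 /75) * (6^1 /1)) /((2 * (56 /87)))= 1479 /1400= 1.06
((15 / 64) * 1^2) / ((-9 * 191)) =-5 / 36672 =-0.00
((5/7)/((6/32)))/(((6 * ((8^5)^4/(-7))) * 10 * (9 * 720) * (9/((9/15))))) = -1/252143933057517433651200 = -0.00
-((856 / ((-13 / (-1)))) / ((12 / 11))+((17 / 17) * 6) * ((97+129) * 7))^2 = -138787541764 / 1521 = -91247561.98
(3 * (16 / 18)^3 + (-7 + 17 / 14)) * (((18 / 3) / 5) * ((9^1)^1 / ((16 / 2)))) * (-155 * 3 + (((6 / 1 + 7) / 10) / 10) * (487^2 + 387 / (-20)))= -152004459227 / 1008000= -150798.07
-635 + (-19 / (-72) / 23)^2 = -1741382999 / 2742336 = -635.00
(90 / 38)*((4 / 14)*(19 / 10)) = 9 / 7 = 1.29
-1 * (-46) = 46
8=8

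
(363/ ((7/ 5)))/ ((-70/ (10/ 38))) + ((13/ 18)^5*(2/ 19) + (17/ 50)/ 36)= -20772271181/ 21989847600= -0.94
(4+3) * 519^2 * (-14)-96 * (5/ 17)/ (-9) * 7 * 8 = -1346257318/ 51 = -26397202.31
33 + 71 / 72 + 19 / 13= 33179 / 936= 35.45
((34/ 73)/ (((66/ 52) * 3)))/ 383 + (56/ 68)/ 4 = 19405643/ 94109994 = 0.21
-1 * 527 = -527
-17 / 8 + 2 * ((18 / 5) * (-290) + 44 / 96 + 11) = -49613 / 24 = -2067.21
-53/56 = -0.95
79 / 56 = 1.41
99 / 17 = 5.82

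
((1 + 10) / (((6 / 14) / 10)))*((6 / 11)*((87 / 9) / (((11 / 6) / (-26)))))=-211120 / 11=-19192.73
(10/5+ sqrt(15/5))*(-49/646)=-49/323 - 49*sqrt(3)/646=-0.28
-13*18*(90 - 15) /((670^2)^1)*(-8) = 1404 /4489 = 0.31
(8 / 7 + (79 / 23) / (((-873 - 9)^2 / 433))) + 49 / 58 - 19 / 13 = 0.53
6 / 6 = 1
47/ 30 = 1.57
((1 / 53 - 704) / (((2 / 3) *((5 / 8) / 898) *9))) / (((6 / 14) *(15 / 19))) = -5941602632 / 11925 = -498247.60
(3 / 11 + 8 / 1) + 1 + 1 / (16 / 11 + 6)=8485 / 902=9.41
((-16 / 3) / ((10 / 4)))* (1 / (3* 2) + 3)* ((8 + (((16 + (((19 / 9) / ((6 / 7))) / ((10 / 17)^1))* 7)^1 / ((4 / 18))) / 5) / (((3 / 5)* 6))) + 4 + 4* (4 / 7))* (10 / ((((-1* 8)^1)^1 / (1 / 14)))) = 7358111 / 476280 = 15.45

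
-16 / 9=-1.78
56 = 56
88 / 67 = 1.31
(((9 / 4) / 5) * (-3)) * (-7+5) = 27 / 10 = 2.70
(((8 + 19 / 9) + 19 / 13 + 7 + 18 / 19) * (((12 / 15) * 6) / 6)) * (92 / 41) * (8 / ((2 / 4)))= 560.65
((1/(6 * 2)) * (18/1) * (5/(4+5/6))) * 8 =360/29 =12.41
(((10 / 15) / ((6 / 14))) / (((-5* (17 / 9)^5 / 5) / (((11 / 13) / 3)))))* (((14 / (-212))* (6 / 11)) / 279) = 71442 / 30326725663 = 0.00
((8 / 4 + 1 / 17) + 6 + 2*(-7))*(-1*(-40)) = -4040 / 17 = -237.65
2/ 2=1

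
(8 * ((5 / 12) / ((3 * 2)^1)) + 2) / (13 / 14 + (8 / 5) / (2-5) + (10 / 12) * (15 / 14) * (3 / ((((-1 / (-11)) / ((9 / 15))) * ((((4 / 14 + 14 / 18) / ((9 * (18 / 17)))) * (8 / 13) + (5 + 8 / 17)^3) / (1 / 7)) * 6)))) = 49112012838920 / 7644971982903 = 6.42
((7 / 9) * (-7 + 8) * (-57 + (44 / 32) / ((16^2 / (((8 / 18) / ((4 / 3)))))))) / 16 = -2451379 / 884736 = -2.77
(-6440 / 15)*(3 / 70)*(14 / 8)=-161 / 5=-32.20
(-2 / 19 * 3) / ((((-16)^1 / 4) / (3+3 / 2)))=27 / 76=0.36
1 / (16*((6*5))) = 1 / 480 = 0.00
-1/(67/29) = -29/67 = -0.43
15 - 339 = -324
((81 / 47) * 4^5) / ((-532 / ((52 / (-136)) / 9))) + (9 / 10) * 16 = 7726104 / 531335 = 14.54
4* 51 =204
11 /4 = 2.75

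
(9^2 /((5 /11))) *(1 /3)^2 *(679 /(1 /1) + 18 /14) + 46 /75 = 7071892 /525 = 13470.27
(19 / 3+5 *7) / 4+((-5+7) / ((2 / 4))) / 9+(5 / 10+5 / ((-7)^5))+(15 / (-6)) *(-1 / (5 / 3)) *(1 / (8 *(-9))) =27243427 / 2420208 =11.26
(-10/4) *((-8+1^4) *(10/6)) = 175/6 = 29.17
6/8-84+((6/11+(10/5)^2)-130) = -9183/44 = -208.70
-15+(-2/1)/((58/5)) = -440/29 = -15.17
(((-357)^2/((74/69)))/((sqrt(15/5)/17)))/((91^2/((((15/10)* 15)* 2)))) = 45764595* sqrt(3)/12506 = 6338.29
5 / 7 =0.71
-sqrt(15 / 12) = -sqrt(5) / 2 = -1.12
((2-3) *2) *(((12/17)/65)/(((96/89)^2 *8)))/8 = -7921/27156480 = -0.00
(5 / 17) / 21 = 5 / 357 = 0.01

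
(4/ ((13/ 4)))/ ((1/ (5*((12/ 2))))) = 480/ 13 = 36.92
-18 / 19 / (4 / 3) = -27 / 38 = -0.71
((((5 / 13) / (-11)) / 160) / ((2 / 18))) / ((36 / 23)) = -23 / 18304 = -0.00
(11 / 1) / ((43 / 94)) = 1034 / 43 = 24.05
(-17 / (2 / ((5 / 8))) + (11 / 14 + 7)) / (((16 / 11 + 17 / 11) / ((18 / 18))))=277 / 336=0.82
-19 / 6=-3.17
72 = 72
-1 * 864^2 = -746496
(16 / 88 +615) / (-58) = -10.61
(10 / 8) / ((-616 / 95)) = -475 / 2464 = -0.19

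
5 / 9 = 0.56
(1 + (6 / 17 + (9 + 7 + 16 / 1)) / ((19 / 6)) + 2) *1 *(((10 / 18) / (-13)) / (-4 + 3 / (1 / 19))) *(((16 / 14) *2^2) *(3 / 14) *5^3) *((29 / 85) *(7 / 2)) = -41267000 / 26483093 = -1.56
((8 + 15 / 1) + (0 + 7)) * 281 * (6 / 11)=50580 / 11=4598.18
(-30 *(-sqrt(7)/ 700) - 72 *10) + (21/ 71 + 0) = -51099/ 71 + 3 *sqrt(7)/ 70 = -719.59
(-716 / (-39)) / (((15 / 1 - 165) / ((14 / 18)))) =-2506 / 26325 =-0.10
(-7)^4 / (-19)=-2401 / 19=-126.37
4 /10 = 2 /5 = 0.40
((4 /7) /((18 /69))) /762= 23 /8001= 0.00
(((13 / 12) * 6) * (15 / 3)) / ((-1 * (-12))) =65 / 24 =2.71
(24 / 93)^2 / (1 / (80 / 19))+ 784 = 784.28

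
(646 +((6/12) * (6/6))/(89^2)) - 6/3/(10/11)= 50995403/79210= 643.80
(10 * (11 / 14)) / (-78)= -55 / 546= -0.10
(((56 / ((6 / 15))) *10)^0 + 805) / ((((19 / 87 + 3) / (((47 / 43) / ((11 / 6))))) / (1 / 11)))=4943601 / 364210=13.57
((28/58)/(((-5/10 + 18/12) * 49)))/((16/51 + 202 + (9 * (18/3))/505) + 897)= 51510/5748062537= 0.00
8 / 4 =2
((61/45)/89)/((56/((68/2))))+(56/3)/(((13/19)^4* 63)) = 1.36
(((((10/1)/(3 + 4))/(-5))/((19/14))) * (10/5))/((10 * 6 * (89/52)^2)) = -5408/2257485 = -0.00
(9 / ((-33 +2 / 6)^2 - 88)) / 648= 1 / 70496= 0.00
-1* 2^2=-4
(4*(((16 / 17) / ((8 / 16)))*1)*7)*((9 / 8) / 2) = 504 / 17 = 29.65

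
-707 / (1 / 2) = -1414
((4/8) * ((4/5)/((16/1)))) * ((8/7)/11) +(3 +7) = 3851/385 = 10.00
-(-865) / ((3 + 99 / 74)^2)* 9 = 4736740 / 11449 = 413.73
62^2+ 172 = 4016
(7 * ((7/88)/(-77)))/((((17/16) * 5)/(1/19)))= -14/195415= -0.00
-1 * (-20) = 20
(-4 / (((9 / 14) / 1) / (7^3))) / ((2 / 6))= -19208 / 3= -6402.67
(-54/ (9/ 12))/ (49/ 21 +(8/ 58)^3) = -5268024/ 170915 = -30.82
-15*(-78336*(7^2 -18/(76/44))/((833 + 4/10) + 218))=4306521600/99883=43115.66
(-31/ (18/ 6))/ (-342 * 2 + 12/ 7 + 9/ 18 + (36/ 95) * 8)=41230/ 2708229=0.02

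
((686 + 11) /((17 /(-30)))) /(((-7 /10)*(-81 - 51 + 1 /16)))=-13.32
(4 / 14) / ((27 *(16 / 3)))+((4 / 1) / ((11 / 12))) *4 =96779 / 5544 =17.46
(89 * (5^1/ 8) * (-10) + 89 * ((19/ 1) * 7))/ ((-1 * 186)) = -15041/ 248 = -60.65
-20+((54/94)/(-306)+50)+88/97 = 4790513/155006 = 30.91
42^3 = 74088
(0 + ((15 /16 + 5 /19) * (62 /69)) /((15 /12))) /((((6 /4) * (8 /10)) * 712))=11315 /11201184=0.00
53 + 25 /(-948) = 50219 /948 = 52.97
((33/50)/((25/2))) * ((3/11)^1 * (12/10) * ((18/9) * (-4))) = -432/3125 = -0.14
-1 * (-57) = 57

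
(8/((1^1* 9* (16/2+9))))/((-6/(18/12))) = -2/153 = -0.01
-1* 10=-10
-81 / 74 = -1.09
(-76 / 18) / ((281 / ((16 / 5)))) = -0.05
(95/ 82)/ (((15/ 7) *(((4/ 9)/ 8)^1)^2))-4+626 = 32684/ 41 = 797.17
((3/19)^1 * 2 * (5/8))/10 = 3/152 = 0.02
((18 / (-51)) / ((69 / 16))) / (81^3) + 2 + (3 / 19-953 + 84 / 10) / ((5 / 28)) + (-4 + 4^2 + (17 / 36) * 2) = -5273.93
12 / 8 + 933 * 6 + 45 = 11289 / 2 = 5644.50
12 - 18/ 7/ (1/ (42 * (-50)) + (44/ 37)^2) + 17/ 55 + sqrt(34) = sqrt(34) + 2344891387/ 223532705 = 16.32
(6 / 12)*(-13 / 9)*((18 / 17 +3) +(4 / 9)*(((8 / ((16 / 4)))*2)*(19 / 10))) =-73957 / 13770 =-5.37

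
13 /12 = 1.08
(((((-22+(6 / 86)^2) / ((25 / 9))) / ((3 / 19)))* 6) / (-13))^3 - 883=11516.61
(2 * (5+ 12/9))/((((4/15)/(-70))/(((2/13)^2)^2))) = -53200/28561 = -1.86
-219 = -219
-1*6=-6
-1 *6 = -6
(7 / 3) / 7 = 0.33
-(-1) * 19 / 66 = 19 / 66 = 0.29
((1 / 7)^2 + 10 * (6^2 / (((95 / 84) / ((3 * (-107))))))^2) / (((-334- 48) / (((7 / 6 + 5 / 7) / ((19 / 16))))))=-29180101404486668 / 6740305005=-4329195.99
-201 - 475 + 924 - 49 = 199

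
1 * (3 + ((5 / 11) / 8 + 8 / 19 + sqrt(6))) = sqrt(6) + 5815 / 1672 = 5.93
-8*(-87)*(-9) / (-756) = 8.29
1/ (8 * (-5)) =-1/ 40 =-0.02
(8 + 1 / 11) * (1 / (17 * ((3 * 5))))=89 / 2805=0.03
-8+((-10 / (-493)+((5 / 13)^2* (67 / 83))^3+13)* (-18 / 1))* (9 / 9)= -329811907179909688 / 1360633972377719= -242.40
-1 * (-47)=47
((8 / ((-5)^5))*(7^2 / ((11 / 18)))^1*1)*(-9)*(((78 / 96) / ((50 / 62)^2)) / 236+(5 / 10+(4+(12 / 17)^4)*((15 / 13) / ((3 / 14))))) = 237786920546591241 / 5505208414062500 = 43.19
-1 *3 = -3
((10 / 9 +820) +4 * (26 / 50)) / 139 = 185218 / 31275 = 5.92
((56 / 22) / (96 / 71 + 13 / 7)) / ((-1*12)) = -3479 / 52635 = -0.07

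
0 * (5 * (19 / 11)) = 0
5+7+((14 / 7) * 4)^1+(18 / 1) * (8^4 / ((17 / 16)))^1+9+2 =1180175 / 17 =69422.06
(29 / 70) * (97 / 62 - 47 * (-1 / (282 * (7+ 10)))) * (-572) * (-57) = 392231554 / 18445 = 21264.93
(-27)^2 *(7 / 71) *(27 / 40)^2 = 3720087 / 113600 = 32.75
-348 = -348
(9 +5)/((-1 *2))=-7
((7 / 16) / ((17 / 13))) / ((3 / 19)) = 1729 / 816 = 2.12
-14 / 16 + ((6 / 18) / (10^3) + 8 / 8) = 47 / 375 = 0.13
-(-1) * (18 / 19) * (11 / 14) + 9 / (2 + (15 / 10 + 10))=563 / 399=1.41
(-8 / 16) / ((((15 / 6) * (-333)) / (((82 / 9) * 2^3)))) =656 / 14985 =0.04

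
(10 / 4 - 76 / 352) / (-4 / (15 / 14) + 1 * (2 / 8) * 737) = 3015 / 238282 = 0.01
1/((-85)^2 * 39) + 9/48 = 845341/4508400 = 0.19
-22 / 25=-0.88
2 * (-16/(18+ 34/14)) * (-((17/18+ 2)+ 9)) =24080/1287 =18.71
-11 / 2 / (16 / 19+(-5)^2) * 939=-199.85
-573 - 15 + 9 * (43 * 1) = -201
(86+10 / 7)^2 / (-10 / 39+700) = 7303608 / 668605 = 10.92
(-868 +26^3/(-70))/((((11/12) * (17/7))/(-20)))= 110592/11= 10053.82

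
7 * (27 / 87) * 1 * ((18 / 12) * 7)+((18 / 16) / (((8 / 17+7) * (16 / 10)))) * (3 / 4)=21573243 / 942848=22.88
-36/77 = -0.47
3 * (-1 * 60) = -180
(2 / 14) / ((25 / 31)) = 31 / 175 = 0.18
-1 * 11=-11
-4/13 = -0.31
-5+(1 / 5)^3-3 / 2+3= -3.49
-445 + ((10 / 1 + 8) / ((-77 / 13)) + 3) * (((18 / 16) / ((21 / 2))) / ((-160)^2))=-24561152009 / 55193600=-445.00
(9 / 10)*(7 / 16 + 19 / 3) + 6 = 387 / 32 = 12.09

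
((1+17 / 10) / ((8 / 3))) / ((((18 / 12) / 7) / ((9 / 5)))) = 1701 / 200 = 8.50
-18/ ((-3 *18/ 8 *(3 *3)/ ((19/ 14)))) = 76/ 189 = 0.40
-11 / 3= -3.67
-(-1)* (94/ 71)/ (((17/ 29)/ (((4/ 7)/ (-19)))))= -10904/ 160531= -0.07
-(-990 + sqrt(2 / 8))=1979 / 2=989.50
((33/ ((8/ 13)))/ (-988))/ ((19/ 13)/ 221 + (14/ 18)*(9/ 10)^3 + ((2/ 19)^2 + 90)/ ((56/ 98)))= -75057125/ 218622177668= -0.00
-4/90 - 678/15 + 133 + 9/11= 43844/495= 88.57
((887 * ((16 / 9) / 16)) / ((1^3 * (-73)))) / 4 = -887 / 2628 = -0.34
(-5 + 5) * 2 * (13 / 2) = 0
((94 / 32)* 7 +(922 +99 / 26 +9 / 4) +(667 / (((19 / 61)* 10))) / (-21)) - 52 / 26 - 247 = 286082947 / 414960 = 689.42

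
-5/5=-1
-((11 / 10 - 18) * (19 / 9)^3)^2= -1343677407241 / 53144100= -25283.66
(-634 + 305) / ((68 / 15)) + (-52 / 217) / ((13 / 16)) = -1075247 / 14756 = -72.87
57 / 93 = 19 / 31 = 0.61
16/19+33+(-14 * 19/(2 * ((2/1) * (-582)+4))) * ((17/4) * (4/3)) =2280599/66120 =34.49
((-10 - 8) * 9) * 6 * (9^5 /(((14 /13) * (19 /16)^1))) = -5969145312 /133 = -44880791.82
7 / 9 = 0.78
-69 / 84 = -23 / 28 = -0.82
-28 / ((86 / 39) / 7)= -88.88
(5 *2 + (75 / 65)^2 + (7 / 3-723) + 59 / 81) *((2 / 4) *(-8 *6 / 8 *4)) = 38800480 / 4563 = 8503.28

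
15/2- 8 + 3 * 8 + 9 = 65/2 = 32.50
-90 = -90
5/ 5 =1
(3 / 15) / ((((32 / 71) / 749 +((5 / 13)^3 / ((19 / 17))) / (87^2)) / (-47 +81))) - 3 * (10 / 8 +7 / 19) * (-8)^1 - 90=11124.47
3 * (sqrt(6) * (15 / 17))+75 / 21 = 25 / 7+45 * sqrt(6) / 17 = 10.06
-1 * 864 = -864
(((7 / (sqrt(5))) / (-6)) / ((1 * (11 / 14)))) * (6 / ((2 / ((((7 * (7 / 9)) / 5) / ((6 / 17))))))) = -40817 * sqrt(5) / 14850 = -6.15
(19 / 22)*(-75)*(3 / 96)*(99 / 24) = -4275 / 512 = -8.35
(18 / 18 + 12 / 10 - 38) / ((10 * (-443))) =179 / 22150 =0.01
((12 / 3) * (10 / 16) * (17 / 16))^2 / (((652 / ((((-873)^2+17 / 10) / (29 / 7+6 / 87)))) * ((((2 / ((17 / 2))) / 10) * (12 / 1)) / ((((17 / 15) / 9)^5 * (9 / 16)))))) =10792370970125263561 / 87369773833912320000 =0.12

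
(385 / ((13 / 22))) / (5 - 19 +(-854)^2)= 605 / 677209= 0.00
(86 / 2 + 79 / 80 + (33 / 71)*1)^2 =63750695121 / 32262400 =1976.01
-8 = -8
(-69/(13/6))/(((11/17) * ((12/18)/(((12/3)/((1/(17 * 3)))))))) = -2153628/143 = -15060.34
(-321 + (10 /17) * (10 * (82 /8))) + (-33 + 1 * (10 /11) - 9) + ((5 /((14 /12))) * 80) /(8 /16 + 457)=-24038332 /79849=-301.05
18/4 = 9/2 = 4.50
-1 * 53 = -53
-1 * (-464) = 464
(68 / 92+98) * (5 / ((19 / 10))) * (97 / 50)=220287 / 437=504.09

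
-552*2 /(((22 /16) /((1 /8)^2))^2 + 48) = -69 /487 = -0.14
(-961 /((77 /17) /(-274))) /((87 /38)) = 170100844 /6699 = 25391.98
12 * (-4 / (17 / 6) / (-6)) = 2.82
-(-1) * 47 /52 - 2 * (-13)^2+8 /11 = -192403 /572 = -336.37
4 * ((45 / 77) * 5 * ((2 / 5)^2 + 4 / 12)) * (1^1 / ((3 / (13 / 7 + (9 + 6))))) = 17464 / 539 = 32.40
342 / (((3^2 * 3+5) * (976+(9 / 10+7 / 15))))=2565 / 234568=0.01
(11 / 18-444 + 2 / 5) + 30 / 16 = -158801 / 360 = -441.11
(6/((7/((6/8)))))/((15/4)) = 6/35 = 0.17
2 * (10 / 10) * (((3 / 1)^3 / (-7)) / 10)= -27 / 35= -0.77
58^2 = 3364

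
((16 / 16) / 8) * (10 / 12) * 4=5 / 12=0.42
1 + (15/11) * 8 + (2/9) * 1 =1201/99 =12.13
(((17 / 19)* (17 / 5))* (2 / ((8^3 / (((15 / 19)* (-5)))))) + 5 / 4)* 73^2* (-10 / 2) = -2962524325 / 92416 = -32056.40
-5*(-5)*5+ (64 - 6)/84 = 5279/42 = 125.69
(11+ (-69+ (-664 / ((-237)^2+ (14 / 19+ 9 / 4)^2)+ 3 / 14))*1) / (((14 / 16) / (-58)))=60914148555496 / 15899699977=3831.15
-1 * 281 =-281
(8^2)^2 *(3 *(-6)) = -73728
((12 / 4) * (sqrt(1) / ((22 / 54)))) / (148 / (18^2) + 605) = 6561 / 539462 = 0.01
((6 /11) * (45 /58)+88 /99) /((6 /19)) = 71573 /17226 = 4.15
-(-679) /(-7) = -97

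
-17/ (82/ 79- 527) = 1343/ 41551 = 0.03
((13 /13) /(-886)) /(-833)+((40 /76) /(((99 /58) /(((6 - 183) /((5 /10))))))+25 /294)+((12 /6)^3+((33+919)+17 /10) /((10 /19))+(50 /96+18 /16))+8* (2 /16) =158594190822281 /92549965200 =1713.61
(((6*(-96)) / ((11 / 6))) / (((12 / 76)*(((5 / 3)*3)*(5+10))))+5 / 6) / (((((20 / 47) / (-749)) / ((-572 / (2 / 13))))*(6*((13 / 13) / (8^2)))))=-2018052528856 / 1125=-1793824470.09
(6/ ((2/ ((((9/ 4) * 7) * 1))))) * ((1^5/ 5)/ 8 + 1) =7749/ 160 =48.43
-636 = -636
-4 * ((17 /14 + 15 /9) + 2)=-410 /21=-19.52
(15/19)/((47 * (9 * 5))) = 1/2679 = 0.00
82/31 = 2.65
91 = 91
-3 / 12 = -1 / 4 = -0.25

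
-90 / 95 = -18 / 19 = -0.95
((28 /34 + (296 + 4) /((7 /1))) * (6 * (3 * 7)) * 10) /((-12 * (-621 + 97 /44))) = 3430680 /462859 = 7.41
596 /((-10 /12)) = -3576 /5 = -715.20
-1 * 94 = -94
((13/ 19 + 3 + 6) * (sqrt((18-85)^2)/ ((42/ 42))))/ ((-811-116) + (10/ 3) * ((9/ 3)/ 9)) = -0.70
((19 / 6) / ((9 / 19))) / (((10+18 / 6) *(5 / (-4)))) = -722 / 1755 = -0.41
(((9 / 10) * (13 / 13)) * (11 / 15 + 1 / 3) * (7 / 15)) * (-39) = -2184 / 125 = -17.47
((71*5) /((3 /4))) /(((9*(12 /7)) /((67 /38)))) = 166495 /3078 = 54.09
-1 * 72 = -72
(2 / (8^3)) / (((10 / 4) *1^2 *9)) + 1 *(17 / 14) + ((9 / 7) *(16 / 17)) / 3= 158417 / 97920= 1.62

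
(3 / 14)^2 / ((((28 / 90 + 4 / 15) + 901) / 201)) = 81405 / 7951916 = 0.01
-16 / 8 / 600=-1 / 300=-0.00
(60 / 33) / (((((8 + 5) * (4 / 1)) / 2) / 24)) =240 / 143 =1.68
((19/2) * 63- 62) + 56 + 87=1359/2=679.50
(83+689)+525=1297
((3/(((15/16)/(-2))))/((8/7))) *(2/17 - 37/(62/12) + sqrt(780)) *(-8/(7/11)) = -1306624/2635 + 704 *sqrt(195)/5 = 1470.29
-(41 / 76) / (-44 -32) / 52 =41 / 300352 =0.00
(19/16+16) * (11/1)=3025/16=189.06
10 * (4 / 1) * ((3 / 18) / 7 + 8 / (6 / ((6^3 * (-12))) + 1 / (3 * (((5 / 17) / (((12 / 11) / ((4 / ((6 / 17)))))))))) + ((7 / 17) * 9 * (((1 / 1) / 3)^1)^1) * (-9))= 2312430860 / 905709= 2553.17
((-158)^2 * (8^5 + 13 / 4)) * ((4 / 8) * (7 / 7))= 818101485 / 2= 409050742.50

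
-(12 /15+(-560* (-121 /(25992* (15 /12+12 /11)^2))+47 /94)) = -612071533 /344686410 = -1.78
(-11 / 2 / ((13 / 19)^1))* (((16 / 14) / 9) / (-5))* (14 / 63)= 1672 / 36855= 0.05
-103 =-103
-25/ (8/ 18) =-225/ 4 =-56.25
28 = 28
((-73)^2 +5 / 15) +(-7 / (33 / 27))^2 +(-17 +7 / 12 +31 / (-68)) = 65971229 / 12342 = 5345.26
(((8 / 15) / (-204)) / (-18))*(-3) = -1 / 2295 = -0.00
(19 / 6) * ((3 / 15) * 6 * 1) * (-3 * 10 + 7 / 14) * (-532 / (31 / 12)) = 3578232 / 155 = 23085.37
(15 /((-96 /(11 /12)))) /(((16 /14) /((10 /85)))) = -385 /26112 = -0.01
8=8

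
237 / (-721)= -0.33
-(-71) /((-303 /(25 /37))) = -1775 /11211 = -0.16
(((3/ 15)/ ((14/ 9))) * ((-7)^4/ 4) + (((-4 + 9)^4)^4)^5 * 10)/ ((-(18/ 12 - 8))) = 33087224502121106994856347682798514142632484436035156253087/ 260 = 127258555777388873057139800000000000000000000000000000000.00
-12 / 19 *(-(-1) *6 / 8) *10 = -90 / 19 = -4.74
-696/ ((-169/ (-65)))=-267.69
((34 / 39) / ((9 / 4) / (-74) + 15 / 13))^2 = 101284096 / 168194961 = 0.60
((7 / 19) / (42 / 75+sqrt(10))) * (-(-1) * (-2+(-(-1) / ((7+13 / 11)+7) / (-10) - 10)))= 4912495 / 19209342 - 17544625 * sqrt(10) / 38418684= -1.19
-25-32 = -57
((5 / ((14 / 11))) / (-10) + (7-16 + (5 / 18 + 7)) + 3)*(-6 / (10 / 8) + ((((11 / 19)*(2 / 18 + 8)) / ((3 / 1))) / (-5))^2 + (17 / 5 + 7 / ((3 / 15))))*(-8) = -98881218974 / 414491175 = -238.56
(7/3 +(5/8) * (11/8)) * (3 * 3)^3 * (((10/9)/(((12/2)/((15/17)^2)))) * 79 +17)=611079471/9248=66076.93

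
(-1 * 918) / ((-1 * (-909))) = -1.01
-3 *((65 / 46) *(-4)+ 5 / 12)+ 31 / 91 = 16.05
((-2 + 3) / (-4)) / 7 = -1 / 28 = -0.04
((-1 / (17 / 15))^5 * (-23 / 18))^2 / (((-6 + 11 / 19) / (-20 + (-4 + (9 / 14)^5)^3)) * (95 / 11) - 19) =-508307404180205802087977080078125 / 20033717873481457581197057023722332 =-0.03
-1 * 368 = -368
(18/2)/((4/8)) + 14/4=43/2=21.50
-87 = -87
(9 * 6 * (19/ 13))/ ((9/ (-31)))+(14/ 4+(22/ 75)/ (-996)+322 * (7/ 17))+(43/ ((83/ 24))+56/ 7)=-475964303/ 4127175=-115.32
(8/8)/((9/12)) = 4/3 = 1.33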